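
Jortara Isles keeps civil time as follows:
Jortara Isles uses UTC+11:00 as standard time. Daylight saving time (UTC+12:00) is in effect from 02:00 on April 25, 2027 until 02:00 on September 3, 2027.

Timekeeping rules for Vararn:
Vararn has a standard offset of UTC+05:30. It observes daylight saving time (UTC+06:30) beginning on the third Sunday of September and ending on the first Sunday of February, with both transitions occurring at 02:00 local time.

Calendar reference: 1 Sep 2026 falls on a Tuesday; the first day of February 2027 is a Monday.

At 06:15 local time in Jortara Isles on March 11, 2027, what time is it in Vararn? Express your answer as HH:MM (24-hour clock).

00:45

Daylight saving runs 25 April – 3 September; March 11, 2027 is outside that window, so Jortara Isles is on standard time at UTC+11:00.
06:15 Jortara Isles − 11h = 19:15 UTC (rolling into the previous day, 10 March 2027).
1 September 2026 is a Tuesday, so the first Sunday is September 6 and the third is September 20.
1 February 2027 is a Monday, so the first Sunday is February 7.
At the standard offset (UTC+05:30), 19:15 UTC + 5h30m = 00:45 Vararn standard time (rolling into the next day, 11 March 2027).
The standard-time date in Vararn, March 11, 2027, is outside the daylight-saving period (20 September 2026 – 7 February 2027), so Vararn is on standard time, UTC+05:30.
19:15 UTC + 5h30m = 00:45 Vararn (rolling into the next day, 11 March 2027).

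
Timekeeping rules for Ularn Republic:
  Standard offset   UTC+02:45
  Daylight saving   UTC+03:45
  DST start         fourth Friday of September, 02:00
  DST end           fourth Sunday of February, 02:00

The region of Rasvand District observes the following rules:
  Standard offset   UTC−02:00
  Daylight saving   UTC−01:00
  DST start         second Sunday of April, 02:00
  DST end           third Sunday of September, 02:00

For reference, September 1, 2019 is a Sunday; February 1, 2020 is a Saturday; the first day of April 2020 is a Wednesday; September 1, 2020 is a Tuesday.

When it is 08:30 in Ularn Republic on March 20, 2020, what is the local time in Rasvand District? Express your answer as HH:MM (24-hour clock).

03:45

1 September 2019 is a Sunday, so the first Friday is September 6 and the fourth is September 27.
1 February 2020 is a Saturday, so the first Sunday is February 2 and the fourth is February 23.
Daylight saving runs 27 September 2019 – 23 February 2020; March 20, 2020 is outside that window, so Ularn Republic is on standard time at UTC+02:45.
08:30 Ularn Republic − 2h45m = 05:45 UTC.
1 April 2020 is a Wednesday, so the first Sunday is April 5 and the second is April 12.
1 September 2020 is a Tuesday, so the first Sunday is September 6 and the third is September 20.
At the standard offset (UTC−02:00), 05:45 UTC − 2h = 03:45 Rasvand District standard time.
Daylight saving runs 12 April – 20 September; the standard-time date in Rasvand District, March 20, 2020, is outside that window, so Rasvand District is on standard time at UTC−02:00.
05:45 UTC − 2h = 03:45 Rasvand District.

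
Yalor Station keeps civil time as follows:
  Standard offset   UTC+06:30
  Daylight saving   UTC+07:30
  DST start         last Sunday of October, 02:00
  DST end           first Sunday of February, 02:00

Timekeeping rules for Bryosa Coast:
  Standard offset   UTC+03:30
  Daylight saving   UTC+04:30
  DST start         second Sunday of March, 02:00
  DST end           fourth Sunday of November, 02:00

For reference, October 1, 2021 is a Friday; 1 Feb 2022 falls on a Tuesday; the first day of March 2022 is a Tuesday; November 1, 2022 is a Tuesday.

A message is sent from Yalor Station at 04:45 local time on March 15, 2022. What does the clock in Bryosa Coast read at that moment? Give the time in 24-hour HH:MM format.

02:45

1 October 2021 is a Friday, so Sundays fall on 3, 10, 17, 24, 31; the last is October 31.
1 February 2022 is a Tuesday, so the first Sunday is February 6.
March 15, 2022 is outside the daylight-saving period (31 October 2021 – 6 February 2022), so Yalor Station is on standard time, UTC+06:30.
04:45 Yalor Station − 6h30m = 22:15 UTC (rolling into the previous day, 14 March 2022).
1 March 2022 is a Tuesday, so the first Sunday is March 6 and the second is March 13.
1 November 2022 is a Tuesday, so the first Sunday is November 6 and the fourth is November 27.
At the standard offset (UTC+03:30), 22:15 UTC + 3h30m = 01:45 Bryosa Coast standard time (rolling into the next day, 15 March 2022).
The standard-time date in Bryosa Coast, March 15, 2022, lies within the daylight-saving period (13 March – 27 November), so Bryosa Coast is on daylight time, UTC+04:30.
22:15 UTC + 4h30m = 02:45 Bryosa Coast (rolling into the next day, 15 March 2022).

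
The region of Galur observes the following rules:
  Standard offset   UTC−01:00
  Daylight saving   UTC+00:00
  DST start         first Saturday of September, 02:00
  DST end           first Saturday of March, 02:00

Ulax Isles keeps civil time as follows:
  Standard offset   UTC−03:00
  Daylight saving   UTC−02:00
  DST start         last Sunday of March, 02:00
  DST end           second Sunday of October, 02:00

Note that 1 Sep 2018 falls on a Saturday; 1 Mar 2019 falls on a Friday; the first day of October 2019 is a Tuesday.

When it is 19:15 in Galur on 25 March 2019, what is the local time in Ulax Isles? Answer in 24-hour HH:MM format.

17:15

1 September 2018 is a Saturday, so the first Saturday is September 1.
1 March 2019 is a Friday, so the first Saturday is March 2.
Daylight saving runs 1 September 2018 – 2 March 2019; 25 March 2019 is outside that window, so Galur is on standard time at UTC−01:00.
19:15 Galur + 1h = 20:15 UTC.
1 March 2019 is a Friday, so Sundays fall on 3, 10, 17, 24, 31; the last is March 31.
1 October 2019 is a Tuesday, so the first Sunday is October 6 and the second is October 13.
At the standard offset (UTC−03:00), 20:15 UTC − 3h = 17:15 Ulax Isles standard time.
Daylight saving runs 31 March – 13 October; the standard-time date in Ulax Isles, 25 March 2019, is outside that window, so Ulax Isles is on standard time at UTC−03:00.
20:15 UTC − 3h = 17:15 Ulax Isles.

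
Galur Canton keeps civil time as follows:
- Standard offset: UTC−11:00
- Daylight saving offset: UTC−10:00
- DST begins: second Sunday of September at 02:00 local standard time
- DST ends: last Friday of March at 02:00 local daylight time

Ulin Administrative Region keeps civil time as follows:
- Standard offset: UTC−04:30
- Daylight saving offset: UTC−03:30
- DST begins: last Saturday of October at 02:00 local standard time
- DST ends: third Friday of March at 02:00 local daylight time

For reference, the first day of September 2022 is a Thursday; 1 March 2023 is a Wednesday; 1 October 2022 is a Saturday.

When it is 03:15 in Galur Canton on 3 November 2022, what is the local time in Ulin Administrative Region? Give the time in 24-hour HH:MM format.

1 September 2022 is a Thursday, so the first Sunday is September 4 and the second is September 11.
1 March 2023 is a Wednesday, so Fridays fall on 3, 10, 17, 24, 31; the last is March 31.
3 November 2022 falls between 11 September 2022 and 31 March 2023, so daylight saving is in effect and Galur Canton is at UTC−10:00.
03:15 Galur Canton + 10h = 13:15 UTC.
1 October 2022 is a Saturday, so Saturdays fall on 1, 8, 15, 22, 29; the last is October 29.
1 March 2023 is a Wednesday, so the first Friday is March 3 and the third is March 17.
At the standard offset (UTC−04:30), 13:15 UTC − 4h30m = 08:45 Ulin Administrative Region standard time.
The standard-time date in Ulin Administrative Region, 3 November 2022, falls between 29 October 2022 and 17 March 2023, so daylight saving is in effect and Ulin Administrative Region is at UTC−03:30.
13:15 UTC − 3h30m = 09:45 Ulin Administrative Region.

09:45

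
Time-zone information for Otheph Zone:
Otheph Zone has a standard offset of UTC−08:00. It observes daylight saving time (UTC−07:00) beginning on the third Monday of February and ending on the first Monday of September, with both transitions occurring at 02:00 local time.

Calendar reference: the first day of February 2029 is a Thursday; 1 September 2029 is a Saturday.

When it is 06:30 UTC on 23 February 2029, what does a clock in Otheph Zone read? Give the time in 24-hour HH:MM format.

23:30

1 February 2029 is a Thursday, so the first Monday is February 5 and the third is February 19.
1 September 2029 is a Saturday, so the first Monday is September 3.
At the standard offset (UTC−08:00), 06:30 UTC − 8h = 22:30 Otheph Zone standard time (rolling into the previous day, 22 February 2029).
The standard-time date in Otheph Zone, 22 February 2029, falls between 19 February and 3 September, so daylight saving is in effect and Otheph Zone is at UTC−07:00.
06:30 UTC − 7h = 23:30 local (rolling into the previous day, 22 February 2029).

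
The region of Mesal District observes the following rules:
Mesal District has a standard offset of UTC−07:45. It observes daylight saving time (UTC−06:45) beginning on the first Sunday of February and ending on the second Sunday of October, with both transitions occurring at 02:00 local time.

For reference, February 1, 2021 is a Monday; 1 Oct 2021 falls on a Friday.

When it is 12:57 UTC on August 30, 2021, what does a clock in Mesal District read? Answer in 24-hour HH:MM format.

1 February 2021 is a Monday, so the first Sunday is February 7.
1 October 2021 is a Friday, so the first Sunday is October 3 and the second is October 10.
At the standard offset (UTC−07:45), 12:57 UTC − 7h45m = 05:12 Mesal District standard time.
The standard-time date in Mesal District, August 30, 2021, lies within the daylight-saving period (7 February – 10 October), so Mesal District is on daylight time, UTC−06:45.
12:57 UTC − 6h45m = 06:12 local.

06:12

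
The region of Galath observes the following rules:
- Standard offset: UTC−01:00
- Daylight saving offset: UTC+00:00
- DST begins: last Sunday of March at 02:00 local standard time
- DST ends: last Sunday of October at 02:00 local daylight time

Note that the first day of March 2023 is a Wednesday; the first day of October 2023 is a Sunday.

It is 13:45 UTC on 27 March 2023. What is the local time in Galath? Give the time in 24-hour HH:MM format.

1 March 2023 is a Wednesday, so Sundays fall on 5, 12, 19, 26; the last is March 26.
1 October 2023 is a Sunday, so Sundays fall on 1, 8, 15, 22, 29; the last is October 29.
At the standard offset (UTC−01:00), 13:45 UTC − 1h = 12:45 Galath standard time.
The standard-time date in Galath, 27 March 2023, lies within the daylight-saving period (26 March – 29 October), so Galath is on daylight time, UTC+00:00.
13:45 UTC + 0h = 13:45 local.

13:45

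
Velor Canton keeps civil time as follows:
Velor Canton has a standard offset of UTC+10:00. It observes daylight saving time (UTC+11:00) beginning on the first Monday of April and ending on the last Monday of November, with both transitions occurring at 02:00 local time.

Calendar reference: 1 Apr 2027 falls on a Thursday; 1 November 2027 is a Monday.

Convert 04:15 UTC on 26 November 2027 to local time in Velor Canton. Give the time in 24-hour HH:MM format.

1 April 2027 is a Thursday, so the first Monday is April 5.
1 November 2027 is a Monday, so Mondays fall on 1, 8, 15, 22, 29; the last is November 29.
At the standard offset (UTC+10:00), 04:15 UTC + 10h = 14:15 Velor Canton standard time.
The standard-time date in Velor Canton, 26 November 2027, falls between 5 April and 29 November, so daylight saving is in effect and Velor Canton is at UTC+11:00.
04:15 UTC + 11h = 15:15 local.

15:15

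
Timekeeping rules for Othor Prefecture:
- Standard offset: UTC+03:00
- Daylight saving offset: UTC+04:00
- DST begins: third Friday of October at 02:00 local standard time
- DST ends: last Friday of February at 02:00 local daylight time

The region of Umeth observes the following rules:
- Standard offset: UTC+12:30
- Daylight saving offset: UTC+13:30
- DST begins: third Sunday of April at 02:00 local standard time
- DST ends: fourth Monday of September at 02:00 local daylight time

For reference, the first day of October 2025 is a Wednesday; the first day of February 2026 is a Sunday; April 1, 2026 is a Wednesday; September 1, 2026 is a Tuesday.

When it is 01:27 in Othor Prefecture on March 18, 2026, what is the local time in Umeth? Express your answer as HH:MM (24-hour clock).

1 October 2025 is a Wednesday, so the first Friday is October 3 and the third is October 17.
1 February 2026 is a Sunday, so Fridays fall on 6, 13, 20, 27; the last is February 27.
March 18, 2026 is outside the daylight-saving period (17 October 2025 – 27 February 2026), so Othor Prefecture is on standard time, UTC+03:00.
01:27 Othor Prefecture − 3h = 22:27 UTC (rolling into the previous day, 17 March 2026).
1 April 2026 is a Wednesday, so the first Sunday is April 5 and the third is April 19.
1 September 2026 is a Tuesday, so the first Monday is September 7 and the fourth is September 28.
At the standard offset (UTC+12:30), 22:27 UTC + 12h30m = 10:57 Umeth standard time (rolling into the next day, 18 March 2026).
The standard-time date in Umeth, March 18, 2026, is outside the daylight-saving period (19 April – 28 September), so Umeth is on standard time, UTC+12:30.
22:27 UTC + 12h30m = 10:57 Umeth (rolling into the next day, 18 March 2026).

10:57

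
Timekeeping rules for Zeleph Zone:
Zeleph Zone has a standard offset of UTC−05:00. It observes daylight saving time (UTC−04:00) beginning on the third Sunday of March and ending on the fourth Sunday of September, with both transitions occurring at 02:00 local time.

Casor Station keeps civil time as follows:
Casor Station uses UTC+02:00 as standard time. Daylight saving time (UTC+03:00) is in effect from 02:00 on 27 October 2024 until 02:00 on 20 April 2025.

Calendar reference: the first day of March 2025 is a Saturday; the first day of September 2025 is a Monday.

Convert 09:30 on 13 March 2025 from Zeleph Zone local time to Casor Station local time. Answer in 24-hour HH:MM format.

1 March 2025 is a Saturday, so the first Sunday is March 2 and the third is March 16.
1 September 2025 is a Monday, so the first Sunday is September 7 and the fourth is September 28.
13 March 2025 is outside the daylight-saving period (16 March – 28 September), so Zeleph Zone is on standard time, UTC−05:00.
09:30 Zeleph Zone + 5h = 14:30 UTC.
At the standard offset (UTC+02:00), 14:30 UTC + 2h = 16:30 Casor Station standard time.
The standard-time date in Casor Station, 13 March 2025, lies within the daylight-saving period (27 October 2024 – 20 April 2025), so Casor Station is on daylight time, UTC+03:00.
14:30 UTC + 3h = 17:30 Casor Station.

17:30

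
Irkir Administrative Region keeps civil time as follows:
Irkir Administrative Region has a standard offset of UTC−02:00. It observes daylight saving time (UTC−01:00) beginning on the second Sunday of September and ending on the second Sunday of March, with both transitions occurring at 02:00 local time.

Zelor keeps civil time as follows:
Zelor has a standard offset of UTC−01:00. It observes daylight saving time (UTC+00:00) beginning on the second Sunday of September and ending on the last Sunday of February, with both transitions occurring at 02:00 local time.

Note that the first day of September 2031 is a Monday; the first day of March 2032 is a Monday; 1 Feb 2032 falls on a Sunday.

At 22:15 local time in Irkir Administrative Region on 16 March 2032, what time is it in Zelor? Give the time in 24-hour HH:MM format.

23:15

1 September 2031 is a Monday, so the first Sunday is September 7 and the second is September 14.
1 March 2032 is a Monday, so the first Sunday is March 7 and the second is March 14.
Daylight saving runs 14 September 2031 – 14 March 2032; 16 March 2032 is outside that window, so Irkir Administrative Region is on standard time at UTC−02:00.
22:15 Irkir Administrative Region + 2h = 00:15 UTC (rolling into the next day, 17 March 2032).
1 September 2031 is a Monday, so the first Sunday is September 7 and the second is September 14.
1 February 2032 is a Sunday, so Sundays fall on 1, 8, 15, 22, 29; the last is February 29.
At the standard offset (UTC−01:00), 00:15 UTC − 1h = 23:15 Zelor standard time (rolling into the previous day, 16 March 2032).
Daylight saving runs 14 September 2031 – 29 February 2032; the standard-time date in Zelor, 16 March 2032, is outside that window, so Zelor is on standard time at UTC−01:00.
00:15 UTC − 1h = 23:15 Zelor (rolling into the previous day, 16 March 2032).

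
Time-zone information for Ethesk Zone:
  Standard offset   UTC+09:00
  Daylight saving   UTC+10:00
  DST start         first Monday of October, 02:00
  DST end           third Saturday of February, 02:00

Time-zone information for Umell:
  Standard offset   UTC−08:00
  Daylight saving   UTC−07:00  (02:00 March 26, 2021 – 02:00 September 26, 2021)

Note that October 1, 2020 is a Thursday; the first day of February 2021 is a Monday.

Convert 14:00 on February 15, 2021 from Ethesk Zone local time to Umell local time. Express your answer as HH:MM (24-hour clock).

1 October 2020 is a Thursday, so the first Monday is October 5.
1 February 2021 is a Monday, so the first Saturday is February 6 and the third is February 20.
February 15, 2021 lies within the daylight-saving period (5 October 2020 – 20 February 2021), so Ethesk Zone is on daylight time, UTC+10:00.
14:00 Ethesk Zone − 10h = 04:00 UTC.
At the standard offset (UTC−08:00), 04:00 UTC − 8h = 20:00 Umell standard time (rolling into the previous day, 14 February 2021).
Daylight saving runs 26 March – 26 September; the standard-time date in Umell, February 14, 2021, is outside that window, so Umell is on standard time at UTC−08:00.
04:00 UTC − 8h = 20:00 Umell (rolling into the previous day, 14 February 2021).

20:00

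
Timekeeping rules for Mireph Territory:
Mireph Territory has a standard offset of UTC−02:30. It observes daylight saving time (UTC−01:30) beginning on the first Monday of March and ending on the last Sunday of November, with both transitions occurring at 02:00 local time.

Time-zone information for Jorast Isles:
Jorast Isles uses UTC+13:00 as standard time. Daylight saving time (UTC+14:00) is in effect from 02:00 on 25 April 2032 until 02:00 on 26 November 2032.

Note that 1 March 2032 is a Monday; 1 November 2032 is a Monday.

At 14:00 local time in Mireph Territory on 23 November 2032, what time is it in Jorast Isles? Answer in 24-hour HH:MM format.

1 March 2032 is a Monday, so the first Monday is March 1.
1 November 2032 is a Monday, so Sundays fall on 7, 14, 21, 28; the last is November 28.
23 November 2032 lies within the daylight-saving period (1 March – 28 November), so Mireph Territory is on daylight time, UTC−01:30.
14:00 Mireph Territory + 1h30m = 15:30 UTC.
At the standard offset (UTC+13:00), 15:30 UTC + 13h = 04:30 Jorast Isles standard time (rolling into the next day, 24 November 2032).
The standard-time date in Jorast Isles, 24 November 2032, falls between 25 April and 26 November, so daylight saving is in effect and Jorast Isles is at UTC+14:00.
15:30 UTC + 14h = 05:30 Jorast Isles (rolling into the next day, 24 November 2032).

05:30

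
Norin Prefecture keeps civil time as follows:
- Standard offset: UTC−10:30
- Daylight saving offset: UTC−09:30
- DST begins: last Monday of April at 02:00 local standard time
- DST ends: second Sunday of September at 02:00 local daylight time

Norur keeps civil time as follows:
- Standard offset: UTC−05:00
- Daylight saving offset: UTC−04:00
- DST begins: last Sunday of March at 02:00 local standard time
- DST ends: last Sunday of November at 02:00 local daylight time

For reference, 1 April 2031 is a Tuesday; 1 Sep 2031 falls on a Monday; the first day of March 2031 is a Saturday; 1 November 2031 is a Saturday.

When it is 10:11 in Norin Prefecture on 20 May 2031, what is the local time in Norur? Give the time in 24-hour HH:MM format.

1 April 2031 is a Tuesday, so Mondays fall on 7, 14, 21, 28; the last is April 28.
1 September 2031 is a Monday, so the first Sunday is September 7 and the second is September 14.
Daylight saving runs 28 April – 14 September; 20 May 2031 is inside that window, so Norin Prefecture is at UTC−09:30.
10:11 Norin Prefecture + 9h30m = 19:41 UTC.
1 March 2031 is a Saturday, so Sundays fall on 2, 9, 16, 23, 30; the last is March 30.
1 November 2031 is a Saturday, so Sundays fall on 2, 9, 16, 23, 30; the last is November 30.
At the standard offset (UTC−05:00), 19:41 UTC − 5h = 14:41 Norur standard time.
Daylight saving runs 30 March – 30 November; the standard-time date in Norur, 20 May 2031, is inside that window, so Norur is at UTC−04:00.
19:41 UTC − 4h = 15:41 Norur.

15:41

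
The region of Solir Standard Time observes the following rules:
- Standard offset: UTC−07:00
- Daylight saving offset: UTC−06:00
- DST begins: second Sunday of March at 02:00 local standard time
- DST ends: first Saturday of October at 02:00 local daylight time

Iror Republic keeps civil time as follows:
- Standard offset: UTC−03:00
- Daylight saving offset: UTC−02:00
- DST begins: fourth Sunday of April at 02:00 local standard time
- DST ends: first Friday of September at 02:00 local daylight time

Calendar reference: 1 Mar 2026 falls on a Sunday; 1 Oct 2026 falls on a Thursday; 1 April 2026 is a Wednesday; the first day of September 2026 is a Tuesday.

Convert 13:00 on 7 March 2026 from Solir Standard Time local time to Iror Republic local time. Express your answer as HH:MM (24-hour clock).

1 March 2026 is a Sunday, so the first Sunday is March 1 and the second is March 8.
1 October 2026 is a Thursday, so the first Saturday is October 3.
7 March 2026 is outside the daylight-saving period (8 March – 3 October), so Solir Standard Time is on standard time, UTC−07:00.
13:00 Solir Standard Time + 7h = 20:00 UTC.
1 April 2026 is a Wednesday, so the first Sunday is April 5 and the fourth is April 26.
1 September 2026 is a Tuesday, so the first Friday is September 4.
At the standard offset (UTC−03:00), 20:00 UTC − 3h = 17:00 Iror Republic standard time.
The standard-time date in Iror Republic, 7 March 2026, is outside the daylight-saving period (26 April – 4 September), so Iror Republic is on standard time, UTC−03:00.
20:00 UTC − 3h = 17:00 Iror Republic.

17:00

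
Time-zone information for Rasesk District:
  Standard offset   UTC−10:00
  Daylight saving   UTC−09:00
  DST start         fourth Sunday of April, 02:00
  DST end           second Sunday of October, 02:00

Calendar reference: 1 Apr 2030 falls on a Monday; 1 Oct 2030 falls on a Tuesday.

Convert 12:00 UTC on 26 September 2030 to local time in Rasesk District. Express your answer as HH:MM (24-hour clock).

03:00

1 April 2030 is a Monday, so the first Sunday is April 7 and the fourth is April 28.
1 October 2030 is a Tuesday, so the first Sunday is October 6 and the second is October 13.
At the standard offset (UTC−10:00), 12:00 UTC − 10h = 02:00 Rasesk District standard time.
The standard-time date in Rasesk District, 26 September 2030, falls between 28 April and 13 October, so daylight saving is in effect and Rasesk District is at UTC−09:00.
12:00 UTC − 9h = 03:00 local.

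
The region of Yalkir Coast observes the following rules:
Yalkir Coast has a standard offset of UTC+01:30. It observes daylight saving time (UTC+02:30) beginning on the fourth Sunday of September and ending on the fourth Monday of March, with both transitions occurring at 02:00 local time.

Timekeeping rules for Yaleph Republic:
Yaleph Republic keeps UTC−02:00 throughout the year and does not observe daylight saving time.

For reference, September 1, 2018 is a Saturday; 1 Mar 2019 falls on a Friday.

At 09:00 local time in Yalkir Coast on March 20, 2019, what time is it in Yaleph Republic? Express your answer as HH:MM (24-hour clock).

04:30

1 September 2018 is a Saturday, so the first Sunday is September 2 and the fourth is September 23.
1 March 2019 is a Friday, so the first Monday is March 4 and the fourth is March 25.
March 20, 2019 lies within the daylight-saving period (23 September 2018 – 25 March 2019), so Yalkir Coast is on daylight time, UTC+02:30.
09:00 Yalkir Coast − 2h30m = 06:30 UTC.
Yaleph Republic stays on UTC−02:00 all year.
06:30 UTC − 2h = 04:30 Yaleph Republic.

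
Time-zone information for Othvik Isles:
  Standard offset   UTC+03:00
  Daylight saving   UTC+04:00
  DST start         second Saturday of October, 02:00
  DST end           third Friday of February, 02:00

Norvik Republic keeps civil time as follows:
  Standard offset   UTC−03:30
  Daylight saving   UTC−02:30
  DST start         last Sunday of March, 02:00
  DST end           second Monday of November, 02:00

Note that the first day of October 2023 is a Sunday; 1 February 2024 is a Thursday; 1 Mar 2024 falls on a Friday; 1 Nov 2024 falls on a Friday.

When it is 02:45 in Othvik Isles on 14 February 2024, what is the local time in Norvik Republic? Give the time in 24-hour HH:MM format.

1 October 2023 is a Sunday, so the first Saturday is October 7 and the second is October 14.
1 February 2024 is a Thursday, so the first Friday is February 2 and the third is February 16.
14 February 2024 lies within the daylight-saving period (14 October 2023 – 16 February 2024), so Othvik Isles is on daylight time, UTC+04:00.
02:45 Othvik Isles − 4h = 22:45 UTC (rolling into the previous day, 13 February 2024).
1 March 2024 is a Friday, so Sundays fall on 3, 10, 17, 24, 31; the last is March 31.
1 November 2024 is a Friday, so the first Monday is November 4 and the second is November 11.
At the standard offset (UTC−03:30), 22:45 UTC − 3h30m = 19:15 Norvik Republic standard time.
The standard-time date in Norvik Republic, 13 February 2024, does not fall between 31 March and 11 November, so daylight saving is not in effect and Norvik Republic is at UTC−03:30.
22:45 UTC − 3h30m = 19:15 Norvik Republic.

19:15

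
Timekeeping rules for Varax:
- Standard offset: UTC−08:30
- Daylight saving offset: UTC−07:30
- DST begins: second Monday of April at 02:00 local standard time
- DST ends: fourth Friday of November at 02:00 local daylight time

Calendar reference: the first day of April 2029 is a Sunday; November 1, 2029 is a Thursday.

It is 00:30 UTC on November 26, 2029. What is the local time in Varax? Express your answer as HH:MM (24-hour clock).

1 April 2029 is a Sunday, so the first Monday is April 2 and the second is April 9.
1 November 2029 is a Thursday, so the first Friday is November 2 and the fourth is November 23.
At the standard offset (UTC−08:30), 00:30 UTC − 8h30m = 16:00 Varax standard time (rolling into the previous day, 25 November 2029).
Daylight saving runs 9 April – 23 November; the standard-time date in Varax, November 25, 2029, is outside that window, so Varax is on standard time at UTC−08:30.
00:30 UTC − 8h30m = 16:00 local (rolling into the previous day, 25 November 2029).

16:00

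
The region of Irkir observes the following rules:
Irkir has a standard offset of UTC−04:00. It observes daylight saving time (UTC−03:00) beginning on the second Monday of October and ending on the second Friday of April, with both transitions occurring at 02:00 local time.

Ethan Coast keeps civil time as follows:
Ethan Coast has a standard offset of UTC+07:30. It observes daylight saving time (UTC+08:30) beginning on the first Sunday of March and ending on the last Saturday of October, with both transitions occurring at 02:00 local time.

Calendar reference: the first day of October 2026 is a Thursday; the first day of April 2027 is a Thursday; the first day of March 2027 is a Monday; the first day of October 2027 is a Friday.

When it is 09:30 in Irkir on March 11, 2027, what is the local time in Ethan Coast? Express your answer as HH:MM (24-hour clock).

1 October 2026 is a Thursday, so the first Monday is October 5 and the second is October 12.
1 April 2027 is a Thursday, so the first Friday is April 2 and the second is April 9.
March 11, 2027 lies within the daylight-saving period (12 October 2026 – 9 April 2027), so Irkir is on daylight time, UTC−03:00.
09:30 Irkir + 3h = 12:30 UTC.
1 March 2027 is a Monday, so the first Sunday is March 7.
1 October 2027 is a Friday, so Saturdays fall on 2, 9, 16, 23, 30; the last is October 30.
At the standard offset (UTC+07:30), 12:30 UTC + 7h30m = 20:00 Ethan Coast standard time.
The standard-time date in Ethan Coast, March 11, 2027, lies within the daylight-saving period (7 March – 30 October), so Ethan Coast is on daylight time, UTC+08:30.
12:30 UTC + 8h30m = 21:00 Ethan Coast.

21:00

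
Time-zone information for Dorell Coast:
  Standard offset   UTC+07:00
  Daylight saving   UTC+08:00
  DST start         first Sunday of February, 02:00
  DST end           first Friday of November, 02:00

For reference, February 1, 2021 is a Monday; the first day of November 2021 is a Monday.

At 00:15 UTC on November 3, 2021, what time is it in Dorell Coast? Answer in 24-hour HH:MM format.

1 February 2021 is a Monday, so the first Sunday is February 7.
1 November 2021 is a Monday, so the first Friday is November 5.
At the standard offset (UTC+07:00), 00:15 UTC + 7h = 07:15 Dorell Coast standard time.
The standard-time date in Dorell Coast, November 3, 2021, lies within the daylight-saving period (7 February – 5 November), so Dorell Coast is on daylight time, UTC+08:00.
00:15 UTC + 8h = 08:15 local.

08:15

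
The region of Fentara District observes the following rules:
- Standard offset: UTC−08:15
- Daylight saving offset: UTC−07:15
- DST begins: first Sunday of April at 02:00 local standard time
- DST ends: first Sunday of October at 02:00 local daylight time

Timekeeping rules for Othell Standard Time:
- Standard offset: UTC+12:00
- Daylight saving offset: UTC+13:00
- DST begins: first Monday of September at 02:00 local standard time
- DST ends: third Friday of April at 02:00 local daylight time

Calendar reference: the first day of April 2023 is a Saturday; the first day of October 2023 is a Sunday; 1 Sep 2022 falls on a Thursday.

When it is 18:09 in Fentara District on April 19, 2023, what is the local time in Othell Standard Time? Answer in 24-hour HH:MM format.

14:24

1 April 2023 is a Saturday, so the first Sunday is April 2.
1 October 2023 is a Sunday, so the first Sunday is October 1.
April 19, 2023 falls between 2 April and 1 October, so daylight saving is in effect and Fentara District is at UTC−07:15.
18:09 Fentara District + 7h15m = 01:24 UTC (rolling into the next day, 20 April 2023).
1 September 2022 is a Thursday, so the first Monday is September 5.
1 April 2023 is a Saturday, so the first Friday is April 7 and the third is April 21.
At the standard offset (UTC+12:00), 01:24 UTC + 12h = 13:24 Othell Standard Time standard time.
Daylight saving runs 5 September 2022 – 21 April 2023; the standard-time date in Othell Standard Time, April 20, 2023, is inside that window, so Othell Standard Time is at UTC+13:00.
01:24 UTC + 13h = 14:24 Othell Standard Time.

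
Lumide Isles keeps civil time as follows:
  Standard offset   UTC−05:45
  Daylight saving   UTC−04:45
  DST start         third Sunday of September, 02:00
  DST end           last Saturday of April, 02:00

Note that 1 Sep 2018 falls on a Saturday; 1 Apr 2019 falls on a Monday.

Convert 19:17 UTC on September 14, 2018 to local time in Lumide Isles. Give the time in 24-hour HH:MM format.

1 September 2018 is a Saturday, so the first Sunday is September 2 and the third is September 16.
1 April 2019 is a Monday, so Saturdays fall on 6, 13, 20, 27; the last is April 27.
At the standard offset (UTC−05:45), 19:17 UTC − 5h45m = 13:32 Lumide Isles standard time.
The standard-time date in Lumide Isles, September 14, 2018, is outside the daylight-saving period (16 September 2018 – 27 April 2019), so Lumide Isles is on standard time, UTC−05:45.
19:17 UTC − 5h45m = 13:32 local.

13:32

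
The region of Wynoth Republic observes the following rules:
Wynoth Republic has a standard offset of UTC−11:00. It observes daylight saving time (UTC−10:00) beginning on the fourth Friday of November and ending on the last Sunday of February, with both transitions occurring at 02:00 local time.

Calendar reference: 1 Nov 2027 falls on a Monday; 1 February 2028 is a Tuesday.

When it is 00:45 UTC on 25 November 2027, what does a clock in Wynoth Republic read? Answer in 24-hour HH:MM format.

1 November 2027 is a Monday, so the first Friday is November 5 and the fourth is November 26.
1 February 2028 is a Tuesday, so Sundays fall on 6, 13, 20, 27; the last is February 27.
At the standard offset (UTC−11:00), 00:45 UTC − 11h = 13:45 Wynoth Republic standard time (rolling into the previous day, 24 November 2027).
The standard-time date in Wynoth Republic, 24 November 2027, is outside the daylight-saving period (26 November 2027 – 27 February 2028), so Wynoth Republic is on standard time, UTC−11:00.
00:45 UTC − 11h = 13:45 local (rolling into the previous day, 24 November 2027).

13:45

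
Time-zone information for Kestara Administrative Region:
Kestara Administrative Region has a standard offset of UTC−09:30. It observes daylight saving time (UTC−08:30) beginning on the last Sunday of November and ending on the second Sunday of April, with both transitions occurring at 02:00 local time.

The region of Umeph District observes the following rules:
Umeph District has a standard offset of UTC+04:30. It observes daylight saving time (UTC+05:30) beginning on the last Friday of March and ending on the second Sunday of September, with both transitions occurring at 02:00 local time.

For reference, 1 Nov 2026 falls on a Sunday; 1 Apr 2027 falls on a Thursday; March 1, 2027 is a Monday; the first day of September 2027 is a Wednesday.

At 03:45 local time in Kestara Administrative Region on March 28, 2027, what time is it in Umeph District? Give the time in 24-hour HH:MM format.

1 November 2026 is a Sunday, so Sundays fall on 1, 8, 15, 22, 29; the last is November 29.
1 April 2027 is a Thursday, so the first Sunday is April 4 and the second is April 11.
Daylight saving runs 29 November 2026 – 11 April 2027; March 28, 2027 is inside that window, so Kestara Administrative Region is at UTC−08:30.
03:45 Kestara Administrative Region + 8h30m = 12:15 UTC.
1 March 2027 is a Monday, so Fridays fall on 5, 12, 19, 26; the last is March 26.
1 September 2027 is a Wednesday, so the first Sunday is September 5 and the second is September 12.
At the standard offset (UTC+04:30), 12:15 UTC + 4h30m = 16:45 Umeph District standard time.
The standard-time date in Umeph District, March 28, 2027, falls between 26 March and 12 September, so daylight saving is in effect and Umeph District is at UTC+05:30.
12:15 UTC + 5h30m = 17:45 Umeph District.

17:45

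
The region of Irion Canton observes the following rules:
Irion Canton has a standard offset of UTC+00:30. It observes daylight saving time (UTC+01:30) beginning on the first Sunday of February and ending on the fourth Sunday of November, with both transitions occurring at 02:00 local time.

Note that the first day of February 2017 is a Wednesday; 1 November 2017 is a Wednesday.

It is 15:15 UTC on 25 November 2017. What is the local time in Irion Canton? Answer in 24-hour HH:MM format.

1 February 2017 is a Wednesday, so the first Sunday is February 5.
1 November 2017 is a Wednesday, so the first Sunday is November 5 and the fourth is November 26.
At the standard offset (UTC+00:30), 15:15 UTC + 0h30m = 15:45 Irion Canton standard time.
The standard-time date in Irion Canton, 25 November 2017, falls between 5 February and 26 November, so daylight saving is in effect and Irion Canton is at UTC+01:30.
15:15 UTC + 1h30m = 16:45 local.

16:45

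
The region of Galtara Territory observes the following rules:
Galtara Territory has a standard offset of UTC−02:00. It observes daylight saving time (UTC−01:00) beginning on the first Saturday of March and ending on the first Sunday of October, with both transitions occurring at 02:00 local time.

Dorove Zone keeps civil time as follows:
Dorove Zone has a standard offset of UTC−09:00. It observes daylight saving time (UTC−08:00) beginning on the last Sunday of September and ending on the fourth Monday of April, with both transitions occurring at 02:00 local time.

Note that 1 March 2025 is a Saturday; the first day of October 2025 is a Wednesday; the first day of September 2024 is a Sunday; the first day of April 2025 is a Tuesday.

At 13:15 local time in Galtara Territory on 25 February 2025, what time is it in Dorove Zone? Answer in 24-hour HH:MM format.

1 March 2025 is a Saturday, so the first Saturday is March 1.
1 October 2025 is a Wednesday, so the first Sunday is October 5.
Daylight saving runs 1 March – 5 October; 25 February 2025 is outside that window, so Galtara Territory is on standard time at UTC−02:00.
13:15 Galtara Territory + 2h = 15:15 UTC.
1 September 2024 is a Sunday, so Sundays fall on 1, 8, 15, 22, 29; the last is September 29.
1 April 2025 is a Tuesday, so the first Monday is April 7 and the fourth is April 28.
At the standard offset (UTC−09:00), 15:15 UTC − 9h = 06:15 Dorove Zone standard time.
Daylight saving runs 29 September 2024 – 28 April 2025; the standard-time date in Dorove Zone, 25 February 2025, is inside that window, so Dorove Zone is at UTC−08:00.
15:15 UTC − 8h = 07:15 Dorove Zone.

07:15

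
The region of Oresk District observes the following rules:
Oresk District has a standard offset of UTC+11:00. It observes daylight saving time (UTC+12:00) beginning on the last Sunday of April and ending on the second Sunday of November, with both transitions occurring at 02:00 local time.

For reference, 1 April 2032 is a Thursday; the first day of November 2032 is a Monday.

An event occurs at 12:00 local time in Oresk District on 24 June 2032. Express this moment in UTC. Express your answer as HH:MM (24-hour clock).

00:00

1 April 2032 is a Thursday, so Sundays fall on 4, 11, 18, 25; the last is April 25.
1 November 2032 is a Monday, so the first Sunday is November 7 and the second is November 14.
Daylight saving runs 25 April – 14 November; 24 June 2032 is inside that window, so Oresk District is at UTC+12:00.
12:00 local − 12h = 00:00 UTC.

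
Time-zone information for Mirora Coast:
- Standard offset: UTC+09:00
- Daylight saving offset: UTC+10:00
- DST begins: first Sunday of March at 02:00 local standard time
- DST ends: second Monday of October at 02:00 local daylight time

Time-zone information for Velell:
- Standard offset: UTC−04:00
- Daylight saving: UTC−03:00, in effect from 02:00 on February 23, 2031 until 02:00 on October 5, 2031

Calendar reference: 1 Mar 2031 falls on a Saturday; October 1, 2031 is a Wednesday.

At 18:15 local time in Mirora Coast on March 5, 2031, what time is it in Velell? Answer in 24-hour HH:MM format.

05:15

1 March 2031 is a Saturday, so the first Sunday is March 2.
1 October 2031 is a Wednesday, so the first Monday is October 6 and the second is October 13.
March 5, 2031 falls between 2 March and 13 October, so daylight saving is in effect and Mirora Coast is at UTC+10:00.
18:15 Mirora Coast − 10h = 08:15 UTC.
At the standard offset (UTC−04:00), 08:15 UTC − 4h = 04:15 Velell standard time.
The standard-time date in Velell, March 5, 2031, falls between 23 February and 5 October, so daylight saving is in effect and Velell is at UTC−03:00.
08:15 UTC − 3h = 05:15 Velell.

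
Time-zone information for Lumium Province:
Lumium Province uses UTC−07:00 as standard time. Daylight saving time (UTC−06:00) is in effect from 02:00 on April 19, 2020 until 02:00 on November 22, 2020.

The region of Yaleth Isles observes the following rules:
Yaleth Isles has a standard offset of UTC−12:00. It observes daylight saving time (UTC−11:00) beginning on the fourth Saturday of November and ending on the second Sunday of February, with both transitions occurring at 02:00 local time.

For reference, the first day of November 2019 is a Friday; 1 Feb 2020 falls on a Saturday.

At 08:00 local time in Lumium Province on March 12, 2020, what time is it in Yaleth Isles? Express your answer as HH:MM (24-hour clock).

03:00

March 12, 2020 is outside the daylight-saving period (19 April – 22 November), so Lumium Province is on standard time, UTC−07:00.
08:00 Lumium Province + 7h = 15:00 UTC.
1 November 2019 is a Friday, so the first Saturday is November 2 and the fourth is November 23.
1 February 2020 is a Saturday, so the first Sunday is February 2 and the second is February 9.
At the standard offset (UTC−12:00), 15:00 UTC − 12h = 03:00 Yaleth Isles standard time.
The standard-time date in Yaleth Isles, March 12, 2020, does not fall between 23 November 2019 and 9 February 2020, so daylight saving is not in effect and Yaleth Isles is at UTC−12:00.
15:00 UTC − 12h = 03:00 Yaleth Isles.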